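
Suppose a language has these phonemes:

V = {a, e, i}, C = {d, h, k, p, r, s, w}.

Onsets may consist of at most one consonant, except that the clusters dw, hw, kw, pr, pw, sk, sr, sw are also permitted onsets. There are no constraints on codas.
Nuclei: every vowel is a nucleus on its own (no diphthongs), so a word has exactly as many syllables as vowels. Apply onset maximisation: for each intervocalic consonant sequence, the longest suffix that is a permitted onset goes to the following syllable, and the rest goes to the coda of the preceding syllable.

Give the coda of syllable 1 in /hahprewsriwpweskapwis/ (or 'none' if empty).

Vowels present: a, e, i, e, a, i; each is a nucleus, giving 6 syllables.
σ1/σ2 boundary: /hpr/; trying suffixes from longest down, /pr/ is the first permitted one, so coda /h/ | onset /pr/.
σ2/σ3 boundary: /wsr/ — longest licit onset from the right is /sr/, leaving /w/ as coda.
σ3/σ4 boundary: /wpw/; trying suffixes from longest down, /pw/ is the first permitted one, so coda /w/ | onset /pw/.
σ4/σ5 boundary: /sk/ — entire cluster is a permitted onset → onset /sk/, coda ∅.
σ5/σ6 boundary: /pw/ is a licit onset in full, so it all attaches to the next syllable.
Result: hah.prew.sriw.pwe.ska.pwis.
Syllable 1 is /hah/: onset /h/, nucleus /a/, coda /h/.

h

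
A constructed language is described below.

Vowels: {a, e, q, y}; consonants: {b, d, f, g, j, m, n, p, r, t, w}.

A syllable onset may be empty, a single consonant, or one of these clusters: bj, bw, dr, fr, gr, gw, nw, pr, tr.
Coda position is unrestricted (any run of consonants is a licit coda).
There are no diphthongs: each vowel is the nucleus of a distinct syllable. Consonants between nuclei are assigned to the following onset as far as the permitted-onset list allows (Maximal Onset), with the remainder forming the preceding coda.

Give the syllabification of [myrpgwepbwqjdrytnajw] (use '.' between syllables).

myrp.gwep.bwqj.dryt.najw

Vowels present: y, e, q, y, a; each is a nucleus, giving 5 syllables.
Between /y/ (V1) and /e/ (V2): /rpgw/; trying suffixes from longest down, /gw/ is the first permitted one, so coda /rp/ | onset /gw/.
Between /e/ (V2) and /q/ (V3): cluster /pbw/ — the longest permitted-onset suffix is /bw/; onset = /bw/, preceding coda = /p/.
Between /q/ (V3) and /y/ (V4): cluster /jdr/ — the longest permitted-onset suffix is /dr/; onset = /dr/, preceding coda = /j/.
Between /y/ (V4) and /a/ (V5): /tn/; trying suffixes from longest down, /n/ is the first permitted one, so coda /t/ | onset /n/.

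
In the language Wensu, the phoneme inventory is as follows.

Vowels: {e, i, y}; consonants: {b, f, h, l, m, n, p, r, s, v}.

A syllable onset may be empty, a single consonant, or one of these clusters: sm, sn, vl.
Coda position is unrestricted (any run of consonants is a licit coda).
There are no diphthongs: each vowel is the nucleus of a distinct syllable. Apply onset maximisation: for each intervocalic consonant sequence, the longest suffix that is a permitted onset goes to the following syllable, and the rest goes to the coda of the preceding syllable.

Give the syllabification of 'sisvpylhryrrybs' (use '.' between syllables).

sisv.pylh.ryr.rybs

Nuclei (vowels): i, y, y, y → 4 syllables.
σ1/σ2 boundary: /svp/ splits as /sv/ + /p/ (/p/ is the longest suffix that is a licit onset).
σ2/σ3 boundary: /lhr/ splits as /lh/ + /r/ (/r/ is the longest suffix that is a licit onset).
σ3/σ4 boundary: cluster /rr/ — the longest permitted-onset suffix is /r/; onset = /r/, preceding coda = /r/.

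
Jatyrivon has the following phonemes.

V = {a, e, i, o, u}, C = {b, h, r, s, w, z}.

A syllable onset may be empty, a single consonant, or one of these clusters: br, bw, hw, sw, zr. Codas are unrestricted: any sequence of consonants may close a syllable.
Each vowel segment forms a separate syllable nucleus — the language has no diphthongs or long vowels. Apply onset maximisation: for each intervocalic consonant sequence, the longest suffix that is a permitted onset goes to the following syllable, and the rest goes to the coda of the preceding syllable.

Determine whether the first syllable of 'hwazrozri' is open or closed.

Vowels present: a, o, i; each is a nucleus, giving 3 syllables.
V1 /a/ – V2 /o/: /zr/ — entire cluster is a permitted onset → onset /zr/, coda ∅.
V2 /o/ – V3 /i/: /zr/ — entire cluster is a permitted onset → onset /zr/, coda ∅.
Syllabification: hwa.zro.zri.
Syllable 1 is /hwa/; it ends in its nucleus with no coda, so it is open.

open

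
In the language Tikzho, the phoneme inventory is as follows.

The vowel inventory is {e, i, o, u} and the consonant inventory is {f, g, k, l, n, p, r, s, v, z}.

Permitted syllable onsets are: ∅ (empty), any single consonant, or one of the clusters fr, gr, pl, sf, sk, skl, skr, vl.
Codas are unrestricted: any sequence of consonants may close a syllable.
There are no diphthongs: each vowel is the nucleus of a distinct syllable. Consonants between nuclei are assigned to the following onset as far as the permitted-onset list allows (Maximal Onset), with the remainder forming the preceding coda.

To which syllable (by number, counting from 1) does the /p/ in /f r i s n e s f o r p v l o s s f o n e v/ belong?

3

The vowels are i, e, o, o, o, e — 6 nuclei, so 6 syllables.
σ1/σ2 boundary: /sn/ — longest licit onset from the right is /n/, leaving /s/ as coda.
σ2/σ3 boundary: /sf/ — entire cluster is a permitted onset → onset /sf/, coda ∅.
σ3/σ4 boundary: /rpvl/; trying suffixes from longest down, /vl/ is the first permitted one, so coda /rp/ | onset /vl/.
σ4/σ5 boundary: cluster /ssf/ — the longest permitted-onset suffix is /sf/; onset = /sf/, preceding coda = /s/.
σ5/σ6 boundary: just /n/ — single C goes to the following onset.
Putting it together: fris.ne.sforp.vlos.sfo.nev.
The /p/ is in the coda of syllable 3 (/sforp/).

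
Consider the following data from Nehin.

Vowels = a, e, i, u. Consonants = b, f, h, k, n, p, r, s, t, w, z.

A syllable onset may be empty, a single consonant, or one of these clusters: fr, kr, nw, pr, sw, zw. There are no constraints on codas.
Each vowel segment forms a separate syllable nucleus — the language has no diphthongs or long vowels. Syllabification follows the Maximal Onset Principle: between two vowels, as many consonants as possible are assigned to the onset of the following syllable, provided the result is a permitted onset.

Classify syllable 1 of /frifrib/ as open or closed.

Vowels present: i, i; each is a nucleus, giving 2 syllables.
/i…i/ gap (V1→V2): cluster /fr/ — /fr/ is itself a permitted onset, so the whole cluster goes right; preceding coda = ∅.
Result: fri.frib.
Syllable 1 is /fri/; it ends in its nucleus with no coda, so it is open.

open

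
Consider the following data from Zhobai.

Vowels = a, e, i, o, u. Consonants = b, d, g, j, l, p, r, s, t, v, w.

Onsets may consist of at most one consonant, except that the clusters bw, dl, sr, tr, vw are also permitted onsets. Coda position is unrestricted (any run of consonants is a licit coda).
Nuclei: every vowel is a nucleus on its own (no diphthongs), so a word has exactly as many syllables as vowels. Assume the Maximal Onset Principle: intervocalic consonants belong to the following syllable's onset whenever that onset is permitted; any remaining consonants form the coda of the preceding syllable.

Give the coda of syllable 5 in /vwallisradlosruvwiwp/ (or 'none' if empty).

Nuclei (vowels): a, i, a, o, u, i → 6 syllables.
/a…i/ gap (V1→V2): /ll/ splits as /l/ + /l/ (/l/ is the longest suffix that is a licit onset).
/i…a/ gap (V2→V3): /sr/ — entire cluster is a permitted onset → onset /sr/, coda ∅.
/a…o/ gap (V3→V4): /dl/ is a licit onset in full, so it all attaches to the next syllable.
/o…u/ gap (V4→V5): cluster /sr/ — /sr/ is itself a permitted onset, so the whole cluster goes right; preceding coda = ∅.
/u…i/ gap (V5→V6): /vw/ is a licit onset in full, so it all attaches to the next syllable.
Putting it together: vwal.li.sra.dlo.sru.vwiwp.
Syllable 5 is /sru/: onset /sr/, nucleus /u/, coda ∅.

none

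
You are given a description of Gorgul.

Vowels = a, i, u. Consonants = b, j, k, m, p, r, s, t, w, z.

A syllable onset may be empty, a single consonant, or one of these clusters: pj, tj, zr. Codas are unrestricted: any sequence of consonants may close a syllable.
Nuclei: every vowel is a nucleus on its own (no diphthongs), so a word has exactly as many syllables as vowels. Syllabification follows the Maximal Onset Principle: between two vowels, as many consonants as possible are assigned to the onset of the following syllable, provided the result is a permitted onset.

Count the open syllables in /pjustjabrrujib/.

1

Nuclei (vowels): u, a, u, i → 4 syllables.
/u…a/ gap (V1→V2): /stj/; trying suffixes from longest down, /tj/ is the first permitted one, so coda /s/ | onset /tj/.
/a…u/ gap (V2→V3): /brr/ splits as /br/ + /r/ (/r/ is the longest suffix that is a licit onset).
/u…i/ gap (V3→V4): /j/ is a single consonant, so it becomes the next onset.
Putting it together: pjus.tjabr.ru.jib.
Classifying each syllable: /pjus/ (closed), /tjabr/ (closed), /ru/ (open), /jib/ (closed).
Open syllables: 1.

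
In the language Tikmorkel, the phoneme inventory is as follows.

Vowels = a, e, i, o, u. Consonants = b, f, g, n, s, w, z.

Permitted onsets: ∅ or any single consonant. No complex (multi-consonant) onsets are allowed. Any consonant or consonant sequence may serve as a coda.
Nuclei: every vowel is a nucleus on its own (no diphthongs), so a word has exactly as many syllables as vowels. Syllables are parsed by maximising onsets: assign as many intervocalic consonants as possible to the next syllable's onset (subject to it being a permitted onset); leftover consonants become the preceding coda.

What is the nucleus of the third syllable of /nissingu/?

u

The vowels are i, i, u — 3 nuclei, so 3 syllables.
The third nucleus (vowel 3 from the left) is /u/.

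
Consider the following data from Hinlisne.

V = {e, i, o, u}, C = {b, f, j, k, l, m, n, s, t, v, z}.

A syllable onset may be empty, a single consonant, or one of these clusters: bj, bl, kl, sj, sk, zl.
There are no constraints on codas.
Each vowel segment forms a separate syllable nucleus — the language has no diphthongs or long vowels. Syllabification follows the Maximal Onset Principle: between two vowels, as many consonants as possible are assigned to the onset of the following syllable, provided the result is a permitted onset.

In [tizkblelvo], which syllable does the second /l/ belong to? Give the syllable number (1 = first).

The vowels are i, e, o — 3 nuclei, so 3 syllables.
V1 /i/ – V2 /e/: /zkbl/; trying suffixes from longest down, /bl/ is the first permitted one, so coda /zk/ | onset /bl/.
V2 /e/ – V3 /o/: cluster /lv/ — the longest permitted-onset suffix is /v/; onset = /v/, preceding coda = /l/.
So the parse is tizk.blel.vo.
The second /l/ is in the coda of syllable 2 (/blel/).

2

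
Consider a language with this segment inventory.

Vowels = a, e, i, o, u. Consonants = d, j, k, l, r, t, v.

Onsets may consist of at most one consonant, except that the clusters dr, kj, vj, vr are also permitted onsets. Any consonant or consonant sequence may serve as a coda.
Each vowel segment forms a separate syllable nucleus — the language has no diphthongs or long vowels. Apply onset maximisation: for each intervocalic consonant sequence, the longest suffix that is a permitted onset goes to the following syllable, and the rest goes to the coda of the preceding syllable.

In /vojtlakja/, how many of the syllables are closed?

The vowels are o, a, a — 3 nuclei, so 3 syllables.
V1 /o/ – V2 /a/: /jtl/ — longest licit onset from the right is /l/, leaving /jt/ as coda.
V2 /a/ – V3 /a/: /kj/ is a licit onset in full, so it all attaches to the next syllable.
Syllabification: vojt.la.kja.
Classifying each syllable: /vojt/ (closed), /la/ (open), /kja/ (open).
Closed syllables: 1.

1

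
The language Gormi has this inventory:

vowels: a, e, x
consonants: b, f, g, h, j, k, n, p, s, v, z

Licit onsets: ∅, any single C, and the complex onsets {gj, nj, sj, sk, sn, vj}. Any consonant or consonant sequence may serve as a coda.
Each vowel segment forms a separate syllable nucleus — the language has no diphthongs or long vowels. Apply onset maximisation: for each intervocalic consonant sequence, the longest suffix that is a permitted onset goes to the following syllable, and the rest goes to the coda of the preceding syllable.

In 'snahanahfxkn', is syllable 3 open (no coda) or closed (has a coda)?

closed

Vowels present: a, a, a, x; each is a nucleus, giving 4 syllables.
/a…a/ gap (V1→V2): /h/ is a single consonant, so it becomes the next onset.
/a…a/ gap (V2→V3): /n/ → onset of the next syllable (single consonants are always licit onsets).
/a…x/ gap (V3→V4): /hf/ — longest licit onset from the right is /f/, leaving /h/ as coda.
So the parse is sna.ha.nah.fxkn.
Syllable 3 is /nah/ with coda /h/, so it is closed.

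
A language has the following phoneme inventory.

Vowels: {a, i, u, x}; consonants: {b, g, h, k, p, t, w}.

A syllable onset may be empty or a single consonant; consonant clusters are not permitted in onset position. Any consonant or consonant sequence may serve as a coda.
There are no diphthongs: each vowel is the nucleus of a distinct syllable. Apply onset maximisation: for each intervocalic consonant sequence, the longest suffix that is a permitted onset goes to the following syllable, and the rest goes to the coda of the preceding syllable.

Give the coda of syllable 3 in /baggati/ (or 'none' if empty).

none

Vowels present: a, a, i; each is a nucleus, giving 3 syllables.
Between /a/ (V1) and /a/ (V2): /gg/; trying suffixes from longest down, /g/ is the first permitted one, so coda /g/ | onset /g/.
Between /a/ (V2) and /i/ (V3): just /t/ — single C goes to the following onset.
Putting it together: bag.ga.ti.
Syllable 3 is /ti/: onset /t/, nucleus /i/, coda ∅.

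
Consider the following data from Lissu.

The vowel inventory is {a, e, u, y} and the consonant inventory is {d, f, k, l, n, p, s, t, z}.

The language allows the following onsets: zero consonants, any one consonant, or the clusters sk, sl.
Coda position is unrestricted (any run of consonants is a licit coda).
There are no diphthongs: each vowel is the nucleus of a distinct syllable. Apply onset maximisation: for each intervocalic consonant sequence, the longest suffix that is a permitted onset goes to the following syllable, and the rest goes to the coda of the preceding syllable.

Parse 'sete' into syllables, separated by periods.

se.te

Vowels present: e, e; each is a nucleus, giving 2 syllables.
σ1/σ2 boundary: /t/ is a single consonant, so it becomes the next onset.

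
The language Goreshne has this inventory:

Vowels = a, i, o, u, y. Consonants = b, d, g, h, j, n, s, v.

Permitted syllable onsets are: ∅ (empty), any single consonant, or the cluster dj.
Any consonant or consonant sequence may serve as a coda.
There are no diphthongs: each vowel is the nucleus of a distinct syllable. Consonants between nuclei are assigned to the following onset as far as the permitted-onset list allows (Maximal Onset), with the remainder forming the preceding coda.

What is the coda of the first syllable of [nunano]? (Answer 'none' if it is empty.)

none

The vowels are u, a, o — 3 nuclei, so 3 syllables.
σ1/σ2 boundary: /n/ is a single consonant, so it becomes the next onset.
σ2/σ3 boundary: /n/ is a single consonant, so it becomes the next onset.
So the parse is nu.na.no.
Syllable 1 is /nu/: onset /n/, nucleus /u/, coda ∅.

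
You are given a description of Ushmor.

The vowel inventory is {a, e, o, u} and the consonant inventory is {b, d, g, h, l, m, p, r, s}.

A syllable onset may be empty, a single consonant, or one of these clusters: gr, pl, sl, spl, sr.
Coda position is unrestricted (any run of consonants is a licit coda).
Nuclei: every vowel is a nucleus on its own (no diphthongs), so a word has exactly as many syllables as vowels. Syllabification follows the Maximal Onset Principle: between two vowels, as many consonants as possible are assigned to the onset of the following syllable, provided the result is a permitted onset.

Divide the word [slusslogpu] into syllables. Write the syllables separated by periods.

The vowels are u, o, u — 3 nuclei, so 3 syllables.
Between /u/ (V1) and /o/ (V2): /ssl/ splits as /s/ + /sl/ (/sl/ is the longest suffix that is a licit onset).
Between /o/ (V2) and /u/ (V3): /gp/; trying suffixes from longest down, /p/ is the first permitted one, so coda /g/ | onset /p/.

slus.slog.pu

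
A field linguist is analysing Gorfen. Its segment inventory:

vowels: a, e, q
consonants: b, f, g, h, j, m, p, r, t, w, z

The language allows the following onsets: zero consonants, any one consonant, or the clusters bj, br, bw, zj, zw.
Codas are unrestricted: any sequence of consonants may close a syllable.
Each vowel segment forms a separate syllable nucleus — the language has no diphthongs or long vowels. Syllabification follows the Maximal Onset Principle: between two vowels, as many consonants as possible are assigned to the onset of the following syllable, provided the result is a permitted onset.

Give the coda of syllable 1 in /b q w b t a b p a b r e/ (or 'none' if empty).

Nuclei (vowels): q, a, a, e → 4 syllables.
Between /q/ (V1) and /a/ (V2): /wbt/ — longest licit onset from the right is /t/, leaving /wb/ as coda.
Between /a/ (V2) and /a/ (V3): /bp/ splits as /b/ + /p/ (/p/ is the longest suffix that is a licit onset).
Between /a/ (V3) and /e/ (V4): /br/ is a licit onset in full, so it all attaches to the next syllable.
So the parse is bqwb.tab.pa.bre.
Syllable 1 is /bqwb/: onset /b/, nucleus /q/, coda /wb/.

wb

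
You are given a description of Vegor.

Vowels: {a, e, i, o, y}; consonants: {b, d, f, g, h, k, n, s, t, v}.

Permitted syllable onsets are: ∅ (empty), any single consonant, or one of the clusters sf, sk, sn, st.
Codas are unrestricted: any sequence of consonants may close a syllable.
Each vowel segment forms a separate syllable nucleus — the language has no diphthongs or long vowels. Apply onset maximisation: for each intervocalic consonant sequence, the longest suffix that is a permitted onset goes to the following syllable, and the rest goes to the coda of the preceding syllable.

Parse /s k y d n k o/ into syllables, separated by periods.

Nuclei (vowels): y, o → 2 syllables.
σ1/σ2 boundary: /dnk/; trying suffixes from longest down, /k/ is the first permitted one, so coda /dn/ | onset /k/.

skydn.ko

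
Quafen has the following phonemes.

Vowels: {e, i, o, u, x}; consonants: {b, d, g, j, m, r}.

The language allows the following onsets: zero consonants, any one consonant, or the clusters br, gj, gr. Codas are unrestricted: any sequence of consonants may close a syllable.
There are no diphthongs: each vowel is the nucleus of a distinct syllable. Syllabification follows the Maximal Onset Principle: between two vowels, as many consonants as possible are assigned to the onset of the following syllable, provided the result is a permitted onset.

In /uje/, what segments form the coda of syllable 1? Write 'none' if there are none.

none

The vowels are u, e — 2 nuclei, so 2 syllables.
σ1/σ2 boundary: /j/ → onset of the next syllable (single consonants are always licit onsets).
Result: u.je.
Syllable 1 is /u/: onset ∅, nucleus /u/, coda ∅.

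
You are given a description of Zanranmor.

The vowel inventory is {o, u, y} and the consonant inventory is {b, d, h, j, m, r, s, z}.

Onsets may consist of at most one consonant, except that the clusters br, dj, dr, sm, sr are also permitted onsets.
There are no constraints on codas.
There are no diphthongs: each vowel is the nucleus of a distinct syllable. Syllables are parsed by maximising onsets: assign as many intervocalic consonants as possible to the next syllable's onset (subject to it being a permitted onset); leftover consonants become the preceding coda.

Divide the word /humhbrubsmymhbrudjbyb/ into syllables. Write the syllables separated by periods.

The vowels are u, u, y, u, y — 5 nuclei, so 5 syllables.
Between /u/ (V1) and /u/ (V2): /mhbr/; trying suffixes from longest down, /br/ is the first permitted one, so coda /mh/ | onset /br/.
Between /u/ (V2) and /y/ (V3): /bsm/; trying suffixes from longest down, /sm/ is the first permitted one, so coda /b/ | onset /sm/.
Between /y/ (V3) and /u/ (V4): /mhbr/; trying suffixes from longest down, /br/ is the first permitted one, so coda /mh/ | onset /br/.
Between /u/ (V4) and /y/ (V5): /djb/ splits as /dj/ + /b/ (/b/ is the longest suffix that is a licit onset).

humh.brub.smymh.brudj.byb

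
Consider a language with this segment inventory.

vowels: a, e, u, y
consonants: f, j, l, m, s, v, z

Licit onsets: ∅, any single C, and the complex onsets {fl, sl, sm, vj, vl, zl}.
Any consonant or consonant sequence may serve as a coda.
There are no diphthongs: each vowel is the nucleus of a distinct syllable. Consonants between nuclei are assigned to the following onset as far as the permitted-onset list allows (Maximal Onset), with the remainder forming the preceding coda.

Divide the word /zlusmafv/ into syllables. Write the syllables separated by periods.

zlu.smafv

Vowels present: u, a; each is a nucleus, giving 2 syllables.
Between /u/ (V1) and /a/ (V2): /sm/ — entire cluster is a permitted onset → onset /sm/, coda ∅.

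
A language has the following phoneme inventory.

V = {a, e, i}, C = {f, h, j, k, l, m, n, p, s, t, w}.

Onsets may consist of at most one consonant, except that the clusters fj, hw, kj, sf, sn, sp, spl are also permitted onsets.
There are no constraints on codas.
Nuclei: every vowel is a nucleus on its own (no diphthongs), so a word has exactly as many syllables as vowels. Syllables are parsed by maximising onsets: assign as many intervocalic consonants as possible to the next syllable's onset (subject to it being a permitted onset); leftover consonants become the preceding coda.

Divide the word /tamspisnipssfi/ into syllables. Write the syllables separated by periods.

The vowels are a, i, i, i — 4 nuclei, so 4 syllables.
σ1/σ2 boundary: cluster /msp/ — the longest permitted-onset suffix is /sp/; onset = /sp/, preceding coda = /m/.
σ2/σ3 boundary: /sn/ — entire cluster is a permitted onset → onset /sn/, coda ∅.
σ3/σ4 boundary: /pssf/ — longest licit onset from the right is /sf/, leaving /ps/ as coda.

tam.spi.snips.sfi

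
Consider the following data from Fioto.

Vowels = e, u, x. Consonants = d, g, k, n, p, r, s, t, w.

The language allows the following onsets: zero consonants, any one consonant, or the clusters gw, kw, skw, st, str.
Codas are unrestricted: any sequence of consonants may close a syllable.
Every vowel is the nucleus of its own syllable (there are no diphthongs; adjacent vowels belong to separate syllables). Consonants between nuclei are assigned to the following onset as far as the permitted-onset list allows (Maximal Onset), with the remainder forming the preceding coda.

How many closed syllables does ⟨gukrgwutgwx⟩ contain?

Vowels present: u, u, x; each is a nucleus, giving 3 syllables.
/u…u/ gap (V1→V2): /krgw/ — longest licit onset from the right is /gw/, leaving /kr/ as coda.
/u…x/ gap (V2→V3): cluster /tgw/ — the longest permitted-onset suffix is /gw/; onset = /gw/, preceding coda = /t/.
Result: gukr.gwut.gwx.
Classifying each syllable: /gukr/ (closed), /gwut/ (closed), /gwx/ (open).
Closed syllables: 2.

2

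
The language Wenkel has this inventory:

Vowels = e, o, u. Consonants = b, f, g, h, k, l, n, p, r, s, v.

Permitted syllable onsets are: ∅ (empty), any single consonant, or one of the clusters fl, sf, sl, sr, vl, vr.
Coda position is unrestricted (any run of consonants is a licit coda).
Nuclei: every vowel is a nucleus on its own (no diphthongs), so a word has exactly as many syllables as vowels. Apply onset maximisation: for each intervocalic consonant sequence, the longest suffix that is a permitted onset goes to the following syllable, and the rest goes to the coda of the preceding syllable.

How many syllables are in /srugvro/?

2

The vowels are u, o — 2 nuclei, so 2 syllables.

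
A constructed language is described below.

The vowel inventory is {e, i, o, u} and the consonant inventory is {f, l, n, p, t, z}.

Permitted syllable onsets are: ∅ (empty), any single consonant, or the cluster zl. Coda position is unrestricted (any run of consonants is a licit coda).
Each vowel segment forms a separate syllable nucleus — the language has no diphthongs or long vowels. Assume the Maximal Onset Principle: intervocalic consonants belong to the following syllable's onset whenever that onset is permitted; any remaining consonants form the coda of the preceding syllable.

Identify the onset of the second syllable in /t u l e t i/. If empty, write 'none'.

Vowels present: u, e, i; each is a nucleus, giving 3 syllables.
σ1/σ2 boundary: /l/ is a single consonant, so it becomes the next onset.
σ2/σ3 boundary: just /t/ — single C goes to the following onset.
So the parse is tu.le.ti.
Syllable 2 is /le/: onset /l/, nucleus /e/, coda ∅.

l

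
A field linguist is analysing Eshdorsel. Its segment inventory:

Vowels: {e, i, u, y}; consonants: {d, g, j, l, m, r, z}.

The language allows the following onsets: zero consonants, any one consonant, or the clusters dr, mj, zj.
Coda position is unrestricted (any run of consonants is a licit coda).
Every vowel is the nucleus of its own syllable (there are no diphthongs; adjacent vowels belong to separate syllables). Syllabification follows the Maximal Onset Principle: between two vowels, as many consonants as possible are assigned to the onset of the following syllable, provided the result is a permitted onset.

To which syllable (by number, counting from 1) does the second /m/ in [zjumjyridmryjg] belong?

3

The vowels are u, y, i, y — 4 nuclei, so 4 syllables.
/u…y/ gap (V1→V2): /mj/ is a licit onset in full, so it all attaches to the next syllable.
/y…i/ gap (V2→V3): just /r/ — single C goes to the following onset.
/i…y/ gap (V3→V4): /dmr/ splits as /dm/ + /r/ (/r/ is the longest suffix that is a licit onset).
Putting it together: zju.mjy.ridm.ryjg.
The second /m/ is in the coda of syllable 3 (/ridm/).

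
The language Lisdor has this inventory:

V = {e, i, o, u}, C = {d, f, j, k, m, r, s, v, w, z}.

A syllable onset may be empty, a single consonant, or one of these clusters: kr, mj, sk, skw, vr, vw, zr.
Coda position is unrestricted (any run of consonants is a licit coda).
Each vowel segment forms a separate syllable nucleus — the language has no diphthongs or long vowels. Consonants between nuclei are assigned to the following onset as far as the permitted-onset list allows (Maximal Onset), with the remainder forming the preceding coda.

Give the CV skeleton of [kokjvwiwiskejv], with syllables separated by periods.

Vowels present: o, i, i, e; each is a nucleus, giving 4 syllables.
σ1/σ2 boundary: cluster /kjvw/ — the longest permitted-onset suffix is /vw/; onset = /vw/, preceding coda = /kj/.
σ2/σ3 boundary: /w/ is a single consonant, so it becomes the next onset.
σ3/σ4 boundary: /sk/ is a licit onset in full, so it all attaches to the next syllable.
Result: kokj.vwi.wi.skejv.
Mapping each syllable to C/V: /kokj/ → CVCC, /vwi/ → CCV, /wi/ → CV, /skejv/ → CCVCC.

CVCC.CCV.CV.CCVCC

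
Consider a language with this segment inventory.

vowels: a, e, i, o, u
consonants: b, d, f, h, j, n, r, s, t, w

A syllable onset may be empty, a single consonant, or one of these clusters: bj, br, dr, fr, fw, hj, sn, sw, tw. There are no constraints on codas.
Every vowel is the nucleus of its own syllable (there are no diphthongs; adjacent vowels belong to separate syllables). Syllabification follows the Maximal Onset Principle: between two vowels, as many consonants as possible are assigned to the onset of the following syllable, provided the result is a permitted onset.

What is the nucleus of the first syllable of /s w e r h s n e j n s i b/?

e

The vowels are e, e, i — 3 nuclei, so 3 syllables.
The first nucleus (vowel 1 from the left) is /e/.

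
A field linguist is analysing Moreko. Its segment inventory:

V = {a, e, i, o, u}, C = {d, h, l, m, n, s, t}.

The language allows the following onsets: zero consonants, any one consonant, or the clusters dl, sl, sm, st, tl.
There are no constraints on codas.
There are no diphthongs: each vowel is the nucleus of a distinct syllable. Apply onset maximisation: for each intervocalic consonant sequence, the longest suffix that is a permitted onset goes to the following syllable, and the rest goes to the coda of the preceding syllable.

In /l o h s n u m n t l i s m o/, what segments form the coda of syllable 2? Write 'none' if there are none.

The vowels are o, u, i, o — 4 nuclei, so 4 syllables.
/o…u/ gap (V1→V2): cluster /hsn/ — the longest permitted-onset suffix is /n/; onset = /n/, preceding coda = /hs/.
/u…i/ gap (V2→V3): /mntl/ splits as /mn/ + /tl/ (/tl/ is the longest suffix that is a licit onset).
/i…o/ gap (V3→V4): cluster /sm/ — /sm/ is itself a permitted onset, so the whole cluster goes right; preceding coda = ∅.
Putting it together: lohs.numn.tli.smo.
Syllable 2 is /numn/: onset /n/, nucleus /u/, coda /mn/.

mn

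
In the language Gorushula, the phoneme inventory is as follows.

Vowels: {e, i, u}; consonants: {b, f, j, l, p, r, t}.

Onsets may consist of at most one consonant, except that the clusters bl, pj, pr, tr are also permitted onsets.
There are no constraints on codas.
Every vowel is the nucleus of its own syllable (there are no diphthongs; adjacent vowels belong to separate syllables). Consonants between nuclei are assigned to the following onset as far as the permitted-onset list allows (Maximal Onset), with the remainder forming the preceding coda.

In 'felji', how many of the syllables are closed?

1

Vowels present: e, i; each is a nucleus, giving 2 syllables.
Between /e/ (V1) and /i/ (V2): /lj/; trying suffixes from longest down, /j/ is the first permitted one, so coda /l/ | onset /j/.
So the parse is fel.ji.
Classifying each syllable: /fel/ (closed), /ji/ (open).
Closed syllables: 1.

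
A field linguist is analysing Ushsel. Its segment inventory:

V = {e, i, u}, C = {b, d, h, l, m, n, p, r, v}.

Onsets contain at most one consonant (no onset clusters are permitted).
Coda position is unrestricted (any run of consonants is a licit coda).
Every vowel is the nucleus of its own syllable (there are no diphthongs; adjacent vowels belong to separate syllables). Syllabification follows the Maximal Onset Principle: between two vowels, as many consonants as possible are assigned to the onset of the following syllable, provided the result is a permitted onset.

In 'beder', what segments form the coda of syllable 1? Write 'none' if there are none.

none

The vowels are e, e — 2 nuclei, so 2 syllables.
V1 /e/ – V2 /e/: just /d/ — single C goes to the following onset.
Syllabification: be.der.
Syllable 1 is /be/: onset /b/, nucleus /e/, coda ∅.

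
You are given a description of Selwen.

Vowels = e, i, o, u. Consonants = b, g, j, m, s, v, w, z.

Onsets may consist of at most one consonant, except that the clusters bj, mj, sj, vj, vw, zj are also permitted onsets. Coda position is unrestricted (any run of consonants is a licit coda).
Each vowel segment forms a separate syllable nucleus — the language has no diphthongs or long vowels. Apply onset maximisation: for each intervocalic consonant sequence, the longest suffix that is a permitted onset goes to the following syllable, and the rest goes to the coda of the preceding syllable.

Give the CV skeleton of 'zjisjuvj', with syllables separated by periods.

CCV.CCVCC

The vowels are i, u — 2 nuclei, so 2 syllables.
Between /i/ (V1) and /u/ (V2): cluster /sj/ — /sj/ is itself a permitted onset, so the whole cluster goes right; preceding coda = ∅.
Syllabification: zji.sjuvj.
Mapping each syllable to C/V: /zji/ → CCV, /sjuvj/ → CCVCC.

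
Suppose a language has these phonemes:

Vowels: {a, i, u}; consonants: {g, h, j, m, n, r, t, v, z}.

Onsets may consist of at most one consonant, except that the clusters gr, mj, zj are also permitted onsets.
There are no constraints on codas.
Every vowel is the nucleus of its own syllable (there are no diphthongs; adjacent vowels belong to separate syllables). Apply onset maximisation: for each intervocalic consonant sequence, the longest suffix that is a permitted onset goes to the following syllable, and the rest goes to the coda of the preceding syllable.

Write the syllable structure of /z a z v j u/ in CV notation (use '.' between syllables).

Nuclei (vowels): a, u → 2 syllables.
σ1/σ2 boundary: /zvj/ — longest licit onset from the right is /j/, leaving /zv/ as coda.
Putting it together: zazv.ju.
Mapping each syllable to C/V: /zazv/ → CVCC, /ju/ → CV.

CVCC.CV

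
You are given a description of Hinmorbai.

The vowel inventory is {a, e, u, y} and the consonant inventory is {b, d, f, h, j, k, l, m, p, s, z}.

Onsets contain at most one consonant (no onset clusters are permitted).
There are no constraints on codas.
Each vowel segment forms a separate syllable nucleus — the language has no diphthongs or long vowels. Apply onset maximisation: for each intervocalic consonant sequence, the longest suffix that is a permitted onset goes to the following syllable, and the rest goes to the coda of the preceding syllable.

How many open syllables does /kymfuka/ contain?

2

Nuclei (vowels): y, u, a → 3 syllables.
V1 /y/ – V2 /u/: /mf/ — longest licit onset from the right is /f/, leaving /m/ as coda.
V2 /u/ – V3 /a/: just /k/ — single C goes to the following onset.
Result: kym.fu.ka.
Classifying each syllable: /kym/ (closed), /fu/ (open), /ka/ (open).
Open syllables: 2.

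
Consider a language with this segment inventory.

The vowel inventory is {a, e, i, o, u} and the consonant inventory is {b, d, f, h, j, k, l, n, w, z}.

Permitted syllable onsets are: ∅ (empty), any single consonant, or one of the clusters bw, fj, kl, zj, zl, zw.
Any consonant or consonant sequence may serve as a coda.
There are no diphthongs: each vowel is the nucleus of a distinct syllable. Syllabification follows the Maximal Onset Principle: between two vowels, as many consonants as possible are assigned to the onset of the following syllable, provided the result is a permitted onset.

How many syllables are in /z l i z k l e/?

2

Vowels present: i, e; each is a nucleus, giving 2 syllables.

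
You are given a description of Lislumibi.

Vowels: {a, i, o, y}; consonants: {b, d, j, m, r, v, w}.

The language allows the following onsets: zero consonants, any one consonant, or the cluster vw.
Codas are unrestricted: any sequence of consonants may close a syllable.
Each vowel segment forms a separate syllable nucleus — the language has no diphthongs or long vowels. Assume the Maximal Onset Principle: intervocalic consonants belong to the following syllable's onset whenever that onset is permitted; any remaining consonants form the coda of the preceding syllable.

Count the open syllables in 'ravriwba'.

The vowels are a, i, a — 3 nuclei, so 3 syllables.
Between /a/ (V1) and /i/ (V2): /vr/ — longest licit onset from the right is /r/, leaving /v/ as coda.
Between /i/ (V2) and /a/ (V3): /wb/ — longest licit onset from the right is /b/, leaving /w/ as coda.
Result: rav.riw.ba.
Classifying each syllable: /rav/ (closed), /riw/ (closed), /ba/ (open).
Open syllables: 1.

1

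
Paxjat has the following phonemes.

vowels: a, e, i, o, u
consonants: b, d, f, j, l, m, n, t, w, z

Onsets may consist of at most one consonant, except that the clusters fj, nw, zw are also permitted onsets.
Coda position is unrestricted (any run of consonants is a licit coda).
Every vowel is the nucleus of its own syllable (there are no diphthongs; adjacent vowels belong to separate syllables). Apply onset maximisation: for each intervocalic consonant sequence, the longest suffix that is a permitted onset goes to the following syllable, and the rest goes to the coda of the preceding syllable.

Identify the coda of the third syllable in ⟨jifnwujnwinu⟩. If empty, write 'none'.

none

The vowels are i, u, i, u — 4 nuclei, so 4 syllables.
V1 /i/ – V2 /u/: /fnw/ splits as /f/ + /nw/ (/nw/ is the longest suffix that is a licit onset).
V2 /u/ – V3 /i/: /jnw/ splits as /j/ + /nw/ (/nw/ is the longest suffix that is a licit onset).
V3 /i/ – V4 /u/: just /n/ — single C goes to the following onset.
Result: jif.nwuj.nwi.nu.
Syllable 3 is /nwi/: onset /nw/, nucleus /i/, coda ∅.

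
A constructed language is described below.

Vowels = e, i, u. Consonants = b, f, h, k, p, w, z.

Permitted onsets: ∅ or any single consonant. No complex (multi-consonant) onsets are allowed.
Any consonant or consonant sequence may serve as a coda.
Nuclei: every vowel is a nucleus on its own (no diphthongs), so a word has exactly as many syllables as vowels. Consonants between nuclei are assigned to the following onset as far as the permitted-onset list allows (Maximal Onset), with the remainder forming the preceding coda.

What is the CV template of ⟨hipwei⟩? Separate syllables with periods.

CVC.CV.V

The vowels are i, e, i — 3 nuclei, so 3 syllables.
σ1/σ2 boundary: /pw/; trying suffixes from longest down, /w/ is the first permitted one, so coda /p/ | onset /w/.
σ2/σ3 boundary: nothing intervenes; syllable break is V.V.
Syllabification: hip.we.i.
Mapping each syllable to C/V: /hip/ → CVC, /we/ → CV, /i/ → V.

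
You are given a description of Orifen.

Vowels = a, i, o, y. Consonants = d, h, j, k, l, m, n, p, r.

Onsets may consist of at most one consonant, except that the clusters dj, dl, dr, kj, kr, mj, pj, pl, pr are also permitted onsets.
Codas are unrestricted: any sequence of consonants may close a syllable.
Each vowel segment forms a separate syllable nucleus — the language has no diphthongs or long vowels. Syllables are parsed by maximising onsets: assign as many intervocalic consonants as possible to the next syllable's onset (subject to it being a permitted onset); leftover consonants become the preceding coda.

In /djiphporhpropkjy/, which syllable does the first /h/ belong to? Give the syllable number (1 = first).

1

The vowels are i, o, o, y — 4 nuclei, so 4 syllables.
Between /i/ (V1) and /o/ (V2): /php/; trying suffixes from longest down, /p/ is the first permitted one, so coda /ph/ | onset /p/.
Between /o/ (V2) and /o/ (V3): /rhpr/; trying suffixes from longest down, /pr/ is the first permitted one, so coda /rh/ | onset /pr/.
Between /o/ (V3) and /y/ (V4): /pkj/; trying suffixes from longest down, /kj/ is the first permitted one, so coda /p/ | onset /kj/.
Syllabification: djiph.porh.prop.kjy.
The first /h/ is in the coda of syllable 1 (/djiph/).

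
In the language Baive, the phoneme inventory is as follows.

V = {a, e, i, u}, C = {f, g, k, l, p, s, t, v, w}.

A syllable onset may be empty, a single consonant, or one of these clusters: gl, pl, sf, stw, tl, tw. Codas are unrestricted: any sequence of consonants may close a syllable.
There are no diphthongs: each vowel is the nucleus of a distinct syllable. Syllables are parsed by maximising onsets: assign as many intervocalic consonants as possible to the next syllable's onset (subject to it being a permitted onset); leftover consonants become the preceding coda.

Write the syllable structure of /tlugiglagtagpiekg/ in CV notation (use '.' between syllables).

CCV.CV.CCVC.CVC.CV.VCC

Nuclei (vowels): u, i, a, a, i, e → 6 syllables.
V1 /u/ – V2 /i/: /g/ is a single consonant, so it becomes the next onset.
V2 /i/ – V3 /a/: /gl/ is a licit onset in full, so it all attaches to the next syllable.
V3 /a/ – V4 /a/: cluster /gt/ — the longest permitted-onset suffix is /t/; onset = /t/, preceding coda = /g/.
V4 /a/ – V5 /i/: cluster /gp/ — the longest permitted-onset suffix is /p/; onset = /p/, preceding coda = /g/.
V5 /i/ – V6 /e/: hiatus — the boundary sits between the two vowels.
So the parse is tlu.gi.glag.tag.pi.ekg.
Mapping each syllable to C/V: /tlu/ → CCV, /gi/ → CV, /glag/ → CCVC, /tag/ → CVC, /pi/ → CV, /ekg/ → VCC.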